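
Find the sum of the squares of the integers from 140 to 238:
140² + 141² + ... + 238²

Use ∑_{k=1}^{n} k² = n(n+1)(2n+1)/6, then subtract the first 139 terms.
∑_{k=1}^{238} k² = 238×239×477/6 = 4522119
∑_{k=1}^{139} k² = 139×140×279/6 = 904890
∑_{k=140}^{238} k² = 4522119 - 904890 = 3617229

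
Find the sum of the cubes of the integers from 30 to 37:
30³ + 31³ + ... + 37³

Use ∑_{k=1}^{n} k³ = [n(n+1)/2]², then subtract the first 29 terms.
∑_{k=1}^{37} k³ = [37×38/2]² = 703² = 494209
∑_{k=1}^{29} k³ = [29×30/2]² = 435² = 189225
∑_{k=30}^{37} k³ = 494209 - 189225 = 304984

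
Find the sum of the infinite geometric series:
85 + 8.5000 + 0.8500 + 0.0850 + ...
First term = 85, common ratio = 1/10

For |r| < 1, S = a / (1 - r)
S = 85 / (1 - (1/10))
S = 85 / (9/10)
S = 850/9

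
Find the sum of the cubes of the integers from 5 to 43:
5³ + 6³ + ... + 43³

Use ∑_{k=1}^{n} k³ = [n(n+1)/2]², then subtract the first 4 terms.
∑_{k=1}^{43} k³ = [43×44/2]² = 946² = 894916
∑_{k=1}^{4} k³ = [4×5/2]² = 10² = 100
∑_{k=5}^{43} k³ = 894916 - 100 = 894816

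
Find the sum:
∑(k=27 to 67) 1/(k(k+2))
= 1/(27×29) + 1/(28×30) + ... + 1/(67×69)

Partial fractions: 1/(k(k+2)) = (1/2)[1/k - 1/(k+2)]
Telescoping leaves the first two and last two terms:
= (1/2)[1/27 + 1/28 - 1/68 - 1/69]
= 6437/295596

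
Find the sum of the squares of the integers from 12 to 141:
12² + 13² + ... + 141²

Use ∑_{k=1}^{n} k² = n(n+1)(2n+1)/6, then subtract the first 11 terms.
∑_{k=1}^{141} k² = 141×142×283/6 = 944371
∑_{k=1}^{11} k² = 11×12×23/6 = 506
∑_{k=12}^{141} k² = 944371 - 506 = 943865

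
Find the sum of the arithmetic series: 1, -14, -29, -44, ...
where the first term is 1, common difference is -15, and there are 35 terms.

Sₙ = n/2 × (first + last)
Last term = a + (n-1)d = 1 + (35-1)×(-15) = -509
S_35 = 35/2 × (1 + (-509))
S_35 = 35/2 × (-508) = -8890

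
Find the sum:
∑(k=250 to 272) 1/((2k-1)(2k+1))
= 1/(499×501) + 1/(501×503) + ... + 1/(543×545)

Partial fractions: 1/((2k-1)(2k+1)) = (1/2)[1/(2k-1) - 1/(2k+1)]
The series telescopes:
= (1/2)[1/499 - 1/545]
= 23/271955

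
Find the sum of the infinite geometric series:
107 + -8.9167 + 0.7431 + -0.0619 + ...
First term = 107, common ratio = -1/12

For |r| < 1, S = a / (1 - r)
S = 107 / (1 - (-1/12))
S = 107 / (13/12)
S = 1284/13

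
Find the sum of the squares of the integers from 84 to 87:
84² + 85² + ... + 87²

Use ∑_{k=1}^{n} k² = n(n+1)(2n+1)/6, then subtract the first 83 terms.
∑_{k=1}^{87} k² = 87×88×175/6 = 223300
∑_{k=1}^{83} k² = 83×84×167/6 = 194054
∑_{k=84}^{87} k² = 223300 - 194054 = 29246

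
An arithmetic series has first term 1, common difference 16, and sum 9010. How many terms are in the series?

Using S = n/2 × [2a + (n-1)d]
9010 = n/2 × [2(1) + (n-1)(16)]
9010 = n/2 × [2 + 16n - 16]
18020 = n × [-14 + 16n]
16n² + (-14)n - 18020 = 0
Discriminant: Δ = (-14)² - 4(16)(-18020) = 196 + 1153280 = 1153476
√Δ = 1074
n = [-(-14) + √Δ] / (2·16) = (14 + 1074) / 32 = 1088 / 32 = 34
(The negative root is discarded since n must be a positive integer.)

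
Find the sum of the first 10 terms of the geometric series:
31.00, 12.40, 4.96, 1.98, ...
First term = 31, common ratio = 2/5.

Sₙ = a(1 - rⁿ) / (1 - r)
S_10 = 31(1 - (2/5)^10) / (1 - (2/5))
S_10 = 31(1 - (1024/9765625)) / (3/5)
S_10 = 100900877/1953125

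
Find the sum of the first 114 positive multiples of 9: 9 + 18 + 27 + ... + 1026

Factor out 9: = 9(1 + 2 + ... + 114) = 9 × n(n+1)/2
= 9 × 114×115/2
= 9 × 6555
= 58995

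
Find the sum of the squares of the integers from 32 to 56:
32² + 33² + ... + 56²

Use ∑_{k=1}^{n} k² = n(n+1)(2n+1)/6, then subtract the first 31 terms.
∑_{k=1}^{56} k² = 56×57×113/6 = 60116
∑_{k=1}^{31} k² = 31×32×63/6 = 10416
∑_{k=32}^{56} k² = 60116 - 10416 = 49700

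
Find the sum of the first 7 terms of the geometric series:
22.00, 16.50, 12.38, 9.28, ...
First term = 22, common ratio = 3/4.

Sₙ = a(1 - rⁿ) / (1 - r)
S_7 = 22(1 - (3/4)^7) / (1 - (3/4))
S_7 = 22(1 - (2187/16384)) / (1/4)
S_7 = 156167/2048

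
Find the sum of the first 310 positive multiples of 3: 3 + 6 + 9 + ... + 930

Factor out 3: = 3(1 + 2 + ... + 310) = 3 × n(n+1)/2
= 3 × 310×311/2
= 3 × 48205
= 144615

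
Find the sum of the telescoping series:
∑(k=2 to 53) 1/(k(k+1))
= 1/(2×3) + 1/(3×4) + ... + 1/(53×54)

Partial fractions: 1/(k(k+1)) = 1/k - 1/(k+1)
The series telescopes:
= (1/2 - 1/3) + (1/3 - 1/4) + ... + (1/53 - 1/54)
= 1/2 - 1/54
= 13/27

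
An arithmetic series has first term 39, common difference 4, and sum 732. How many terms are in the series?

Using S = n/2 × [2a + (n-1)d]
732 = n/2 × [2(39) + (n-1)(4)]
732 = n/2 × [78 + 4n - 4]
1464 = n × [74 + 4n]
4n² + (74)n - 1464 = 0
Discriminant: Δ = (74)² - 4(4)(-1464) = 5476 + 23424 = 28900
√Δ = 170
n = [-(74) + √Δ] / (2·4) = (-74 + 170) / 8 = 96 / 8 = 12
(The negative root is discarded since n must be a positive integer.)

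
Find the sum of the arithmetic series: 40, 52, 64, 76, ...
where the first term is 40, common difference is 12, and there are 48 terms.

Sₙ = n/2 × (first + last)
Last term = a + (n-1)d = 40 + (48-1)×12 = 604
S_48 = 48/2 × (40 + 604)
S_48 = 48/2 × 644 = 15456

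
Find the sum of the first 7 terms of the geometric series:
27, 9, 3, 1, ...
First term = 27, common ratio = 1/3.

Sₙ = a(1 - rⁿ) / (1 - r)
S_7 = 27(1 - (1/3)^7) / (1 - (1/3))
S_7 = 27(1 - (1/2187)) / (2/3)
S_7 = 1093/27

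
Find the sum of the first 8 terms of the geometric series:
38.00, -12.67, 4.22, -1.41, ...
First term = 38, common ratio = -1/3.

Sₙ = a(1 - rⁿ) / (1 - r)
S_8 = 38(1 - (-1/3)^8) / (1 - (-1/3))
S_8 = 38(1 - (1/6561)) / (4/3)
S_8 = 62320/2187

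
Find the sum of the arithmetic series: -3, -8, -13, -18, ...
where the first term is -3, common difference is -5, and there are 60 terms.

Sₙ = n/2 × (first + last)
Last term = a + (n-1)d = -3 + (60-1)×(-5) = -298
S_60 = 60/2 × (-3 + (-298))
S_60 = 60/2 × (-301) = -9030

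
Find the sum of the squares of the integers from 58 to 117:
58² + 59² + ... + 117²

Use ∑_{k=1}^{n} k² = n(n+1)(2n+1)/6, then subtract the first 57 terms.
∑_{k=1}^{117} k² = 117×118×235/6 = 540735
∑_{k=1}^{57} k² = 57×58×115/6 = 63365
∑_{k=58}^{117} k² = 540735 - 63365 = 477370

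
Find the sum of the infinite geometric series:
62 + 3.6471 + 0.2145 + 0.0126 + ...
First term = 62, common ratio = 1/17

For |r| < 1, S = a / (1 - r)
S = 62 / (1 - (1/17))
S = 62 / (16/17)
S = 527/8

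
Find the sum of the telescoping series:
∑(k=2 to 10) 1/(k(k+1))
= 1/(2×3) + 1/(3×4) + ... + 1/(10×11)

Partial fractions: 1/(k(k+1)) = 1/k - 1/(k+1)
The series telescopes:
= (1/2 - 1/3) + (1/3 - 1/4) + ... + (1/10 - 1/11)
= 1/2 - 1/11
= 9/22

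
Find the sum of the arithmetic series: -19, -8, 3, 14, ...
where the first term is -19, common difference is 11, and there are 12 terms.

Sₙ = n/2 × (first + last)
Last term = a + (n-1)d = -19 + (12-1)×11 = 102
S_12 = 12/2 × (-19 + 102)
S_12 = 12/2 × 83 = 498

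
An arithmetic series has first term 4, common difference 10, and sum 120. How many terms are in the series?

Using S = n/2 × [2a + (n-1)d]
120 = n/2 × [2(4) + (n-1)(10)]
120 = n/2 × [8 + 10n - 10]
240 = n × [-2 + 10n]
10n² + (-2)n - 240 = 0
Discriminant: Δ = (-2)² - 4(10)(-240) = 4 + 9600 = 9604
√Δ = 98
n = [-(-2) + √Δ] / (2·10) = (2 + 98) / 20 = 100 / 20 = 5
(The negative root is discarded since n must be a positive integer.)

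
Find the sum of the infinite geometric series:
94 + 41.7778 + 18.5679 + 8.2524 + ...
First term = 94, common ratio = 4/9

For |r| < 1, S = a / (1 - r)
S = 94 / (1 - (4/9))
S = 94 / (5/9)
S = 846/5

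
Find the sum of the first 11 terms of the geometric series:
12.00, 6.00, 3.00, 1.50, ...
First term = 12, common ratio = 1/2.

Sₙ = a(1 - rⁿ) / (1 - r)
S_11 = 12(1 - (1/2)^11) / (1 - (1/2))
S_11 = 12(1 - (1/2048)) / (1/2)
S_11 = 6141/256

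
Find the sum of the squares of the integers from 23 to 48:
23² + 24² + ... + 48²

Use ∑_{k=1}^{n} k² = n(n+1)(2n+1)/6, then subtract the first 22 terms.
∑_{k=1}^{48} k² = 48×49×97/6 = 38024
∑_{k=1}^{22} k² = 22×23×45/6 = 3795
∑_{k=23}^{48} k² = 38024 - 3795 = 34229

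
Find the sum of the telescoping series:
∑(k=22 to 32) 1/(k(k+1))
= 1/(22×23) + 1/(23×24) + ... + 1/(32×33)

Partial fractions: 1/(k(k+1)) = 1/k - 1/(k+1)
The series telescopes:
= (1/22 - 1/23) + (1/23 - 1/24) + ... + (1/32 - 1/33)
= 1/22 - 1/33
= 1/66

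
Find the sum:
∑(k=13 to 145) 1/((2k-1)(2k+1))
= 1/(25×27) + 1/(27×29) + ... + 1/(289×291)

Partial fractions: 1/((2k-1)(2k+1)) = (1/2)[1/(2k-1) - 1/(2k+1)]
The series telescopes:
= (1/2)[1/25 - 1/291]
= 133/7275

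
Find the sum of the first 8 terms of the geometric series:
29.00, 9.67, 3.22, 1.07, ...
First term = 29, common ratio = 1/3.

Sₙ = a(1 - rⁿ) / (1 - r)
S_8 = 29(1 - (1/3)^8) / (1 - (1/3))
S_8 = 29(1 - (1/6561)) / (2/3)
S_8 = 95120/2187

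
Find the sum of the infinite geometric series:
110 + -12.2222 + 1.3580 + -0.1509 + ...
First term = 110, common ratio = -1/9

For |r| < 1, S = a / (1 - r)
S = 110 / (1 - (-1/9))
S = 110 / (10/9)
S = 99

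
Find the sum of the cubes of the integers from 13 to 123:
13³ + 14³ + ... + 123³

Use ∑_{k=1}^{n} k³ = [n(n+1)/2]², then subtract the first 12 terms.
∑_{k=1}^{123} k³ = [123×124/2]² = 7626² = 58155876
∑_{k=1}^{12} k³ = [12×13/2]² = 78² = 6084
∑_{k=13}^{123} k³ = 58155876 - 6084 = 58149792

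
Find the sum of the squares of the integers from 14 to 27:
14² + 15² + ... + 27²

Use ∑_{k=1}^{n} k² = n(n+1)(2n+1)/6, then subtract the first 13 terms.
∑_{k=1}^{27} k² = 27×28×55/6 = 6930
∑_{k=1}^{13} k² = 13×14×27/6 = 819
∑_{k=14}^{27} k² = 6930 - 819 = 6111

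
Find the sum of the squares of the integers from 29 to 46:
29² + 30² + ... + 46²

Use ∑_{k=1}^{n} k² = n(n+1)(2n+1)/6, then subtract the first 28 terms.
∑_{k=1}^{46} k² = 46×47×93/6 = 33511
∑_{k=1}^{28} k² = 28×29×57/6 = 7714
∑_{k=29}^{46} k² = 33511 - 7714 = 25797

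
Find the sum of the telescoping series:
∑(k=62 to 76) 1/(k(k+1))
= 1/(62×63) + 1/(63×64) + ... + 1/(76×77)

Partial fractions: 1/(k(k+1)) = 1/k - 1/(k+1)
The series telescopes:
= (1/62 - 1/63) + (1/63 - 1/64) + ... + (1/76 - 1/77)
= 1/62 - 1/77
= 15/4774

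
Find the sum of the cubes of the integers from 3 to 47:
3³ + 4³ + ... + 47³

Use ∑_{k=1}^{n} k³ = [n(n+1)/2]², then subtract the first 2 terms.
∑_{k=1}^{47} k³ = [47×48/2]² = 1128² = 1272384
∑_{k=1}^{2} k³ = [2×3/2]² = 3² = 9
∑_{k=3}^{47} k³ = 1272384 - 9 = 1272375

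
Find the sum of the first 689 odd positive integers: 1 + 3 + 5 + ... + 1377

Sum of first n odd numbers = n²
= 689²
= 474721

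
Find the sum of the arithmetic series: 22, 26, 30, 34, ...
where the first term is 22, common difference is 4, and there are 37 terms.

Sₙ = n/2 × (first + last)
Last term = a + (n-1)d = 22 + (37-1)×4 = 166
S_37 = 37/2 × (22 + 166)
S_37 = 37/2 × 188 = 3478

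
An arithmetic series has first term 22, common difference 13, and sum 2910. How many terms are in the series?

Using S = n/2 × [2a + (n-1)d]
2910 = n/2 × [2(22) + (n-1)(13)]
2910 = n/2 × [44 + 13n - 13]
5820 = n × [31 + 13n]
13n² + (31)n - 5820 = 0
Discriminant: Δ = (31)² - 4(13)(-5820) = 961 + 302640 = 303601
√Δ = 551
n = [-(31) + √Δ] / (2·13) = (-31 + 551) / 26 = 520 / 26 = 20
(The negative root is discarded since n must be a positive integer.)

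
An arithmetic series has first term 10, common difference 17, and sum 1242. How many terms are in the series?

Using S = n/2 × [2a + (n-1)d]
1242 = n/2 × [2(10) + (n-1)(17)]
1242 = n/2 × [20 + 17n - 17]
2484 = n × [3 + 17n]
17n² + (3)n - 2484 = 0
Discriminant: Δ = (3)² - 4(17)(-2484) = 9 + 168912 = 168921
√Δ = 411
n = [-(3) + √Δ] / (2·17) = (-3 + 411) / 34 = 408 / 34 = 12
(The negative root is discarded since n must be a positive integer.)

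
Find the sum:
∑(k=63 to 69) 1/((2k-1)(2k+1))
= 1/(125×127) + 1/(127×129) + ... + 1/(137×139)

Partial fractions: 1/((2k-1)(2k+1)) = (1/2)[1/(2k-1) - 1/(2k+1)]
The series telescopes:
= (1/2)[1/125 - 1/139]
= 7/17375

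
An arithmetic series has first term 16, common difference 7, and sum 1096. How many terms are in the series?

Using S = n/2 × [2a + (n-1)d]
1096 = n/2 × [2(16) + (n-1)(7)]
1096 = n/2 × [32 + 7n - 7]
2192 = n × [25 + 7n]
7n² + (25)n - 2192 = 0
Discriminant: Δ = (25)² - 4(7)(-2192) = 625 + 61376 = 62001
√Δ = 249
n = [-(25) + √Δ] / (2·7) = (-25 + 249) / 14 = 224 / 14 = 16
(The negative root is discarded since n must be a positive integer.)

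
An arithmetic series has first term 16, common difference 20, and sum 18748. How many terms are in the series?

Using S = n/2 × [2a + (n-1)d]
18748 = n/2 × [2(16) + (n-1)(20)]
18748 = n/2 × [32 + 20n - 20]
37496 = n × [12 + 20n]
20n² + (12)n - 37496 = 0
Discriminant: Δ = (12)² - 4(20)(-37496) = 144 + 2999680 = 2999824
√Δ = 1732
n = [-(12) + √Δ] / (2·20) = (-12 + 1732) / 40 = 1720 / 40 = 43
(The negative root is discarded since n must be a positive integer.)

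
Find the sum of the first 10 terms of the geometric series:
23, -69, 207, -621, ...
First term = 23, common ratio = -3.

Sₙ = a(1 - rⁿ) / (1 - r)
S_10 = 23(1 - (-3)^10) / (1 - (-3))
S_10 = 23(1 - 59049) / (4)
S_10 = -339526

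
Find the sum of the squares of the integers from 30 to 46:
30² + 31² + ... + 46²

Use ∑_{k=1}^{n} k² = n(n+1)(2n+1)/6, then subtract the first 29 terms.
∑_{k=1}^{46} k² = 46×47×93/6 = 33511
∑_{k=1}^{29} k² = 29×30×59/6 = 8555
∑_{k=30}^{46} k² = 33511 - 8555 = 24956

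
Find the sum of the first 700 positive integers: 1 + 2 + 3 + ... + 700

Formula: ∑k = n(n+1)/2
= 700×701/2
= 490700/2
= 245350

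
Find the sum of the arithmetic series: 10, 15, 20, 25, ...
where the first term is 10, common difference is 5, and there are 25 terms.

Sₙ = n/2 × (first + last)
Last term = a + (n-1)d = 10 + (25-1)×5 = 130
S_25 = 25/2 × (10 + 130)
S_25 = 25/2 × 140 = 1750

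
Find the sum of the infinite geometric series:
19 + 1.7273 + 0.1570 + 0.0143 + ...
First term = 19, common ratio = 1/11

For |r| < 1, S = a / (1 - r)
S = 19 / (1 - (1/11))
S = 19 / (10/11)
S = 209/10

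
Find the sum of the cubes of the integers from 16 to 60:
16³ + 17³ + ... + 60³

Use ∑_{k=1}^{n} k³ = [n(n+1)/2]², then subtract the first 15 terms.
∑_{k=1}^{60} k³ = [60×61/2]² = 1830² = 3348900
∑_{k=1}^{15} k³ = [15×16/2]² = 120² = 14400
∑_{k=16}^{60} k³ = 3348900 - 14400 = 3334500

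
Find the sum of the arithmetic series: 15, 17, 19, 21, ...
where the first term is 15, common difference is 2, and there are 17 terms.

Sₙ = n/2 × (first + last)
Last term = a + (n-1)d = 15 + (17-1)×2 = 47
S_17 = 17/2 × (15 + 47)
S_17 = 17/2 × 62 = 527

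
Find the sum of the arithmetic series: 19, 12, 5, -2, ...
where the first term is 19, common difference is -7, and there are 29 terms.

Sₙ = n/2 × (first + last)
Last term = a + (n-1)d = 19 + (29-1)×(-7) = -177
S_29 = 29/2 × (19 + (-177))
S_29 = 29/2 × (-158) = -2291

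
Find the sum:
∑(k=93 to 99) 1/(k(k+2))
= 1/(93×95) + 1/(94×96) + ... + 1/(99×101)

Partial fractions: 1/(k(k+2)) = (1/2)[1/k - 1/(k+2)]
Telescoping leaves the first two and last two terms:
= (1/2)[1/93 + 1/94 - 1/100 - 1/101]
= 65779/88294200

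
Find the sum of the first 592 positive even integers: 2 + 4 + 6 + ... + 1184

Sum of first n even numbers = n(n+1)
= 592×593
= 351056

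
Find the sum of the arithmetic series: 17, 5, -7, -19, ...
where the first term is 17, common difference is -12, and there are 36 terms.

Sₙ = n/2 × (first + last)
Last term = a + (n-1)d = 17 + (36-1)×(-12) = -403
S_36 = 36/2 × (17 + (-403))
S_36 = 36/2 × (-386) = -6948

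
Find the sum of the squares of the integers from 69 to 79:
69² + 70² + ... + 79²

Use ∑_{k=1}^{n} k² = n(n+1)(2n+1)/6, then subtract the first 68 terms.
∑_{k=1}^{79} k² = 79×80×159/6 = 167480
∑_{k=1}^{68} k² = 68×69×137/6 = 107134
∑_{k=69}^{79} k² = 167480 - 107134 = 60346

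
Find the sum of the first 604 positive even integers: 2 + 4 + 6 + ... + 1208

Sum of first n even numbers = n(n+1)
= 604×605
= 365420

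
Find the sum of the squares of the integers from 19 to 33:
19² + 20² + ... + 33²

Use ∑_{k=1}^{n} k² = n(n+1)(2n+1)/6, then subtract the first 18 terms.
∑_{k=1}^{33} k² = 33×34×67/6 = 12529
∑_{k=1}^{18} k² = 18×19×37/6 = 2109
∑_{k=19}^{33} k² = 12529 - 2109 = 10420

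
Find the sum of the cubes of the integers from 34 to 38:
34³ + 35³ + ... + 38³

Use ∑_{k=1}^{n} k³ = [n(n+1)/2]², then subtract the first 33 terms.
∑_{k=1}^{38} k³ = [38×39/2]² = 741² = 549081
∑_{k=1}^{33} k³ = [33×34/2]² = 561² = 314721
∑_{k=34}^{38} k³ = 549081 - 314721 = 234360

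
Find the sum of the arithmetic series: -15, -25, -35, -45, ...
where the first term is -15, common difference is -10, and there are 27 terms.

Sₙ = n/2 × (first + last)
Last term = a + (n-1)d = -15 + (27-1)×(-10) = -275
S_27 = 27/2 × (-15 + (-275))
S_27 = 27/2 × (-290) = -3915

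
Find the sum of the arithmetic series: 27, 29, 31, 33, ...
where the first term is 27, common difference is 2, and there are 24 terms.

Sₙ = n/2 × (first + last)
Last term = a + (n-1)d = 27 + (24-1)×2 = 73
S_24 = 24/2 × (27 + 73)
S_24 = 24/2 × 100 = 1200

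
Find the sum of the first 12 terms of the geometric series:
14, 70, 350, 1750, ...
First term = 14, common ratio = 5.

Sₙ = a(1 - rⁿ) / (1 - r)
S_12 = 14(1 - 5^12) / (1 - 5)
S_12 = 14(1 - 244140625) / (-4)
S_12 = 854492184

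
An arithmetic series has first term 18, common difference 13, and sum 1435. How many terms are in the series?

Using S = n/2 × [2a + (n-1)d]
1435 = n/2 × [2(18) + (n-1)(13)]
1435 = n/2 × [36 + 13n - 13]
2870 = n × [23 + 13n]
13n² + (23)n - 2870 = 0
Discriminant: Δ = (23)² - 4(13)(-2870) = 529 + 149240 = 149769
√Δ = 387
n = [-(23) + √Δ] / (2·13) = (-23 + 387) / 26 = 364 / 26 = 14
(The negative root is discarded since n must be a positive integer.)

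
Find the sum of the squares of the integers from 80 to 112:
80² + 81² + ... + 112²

Use ∑_{k=1}^{n} k² = n(n+1)(2n+1)/6, then subtract the first 79 terms.
∑_{k=1}^{112} k² = 112×113×225/6 = 474600
∑_{k=1}^{79} k² = 79×80×159/6 = 167480
∑_{k=80}^{112} k² = 474600 - 167480 = 307120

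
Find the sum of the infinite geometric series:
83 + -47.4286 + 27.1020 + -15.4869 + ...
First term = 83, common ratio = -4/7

For |r| < 1, S = a / (1 - r)
S = 83 / (1 - (-4/7))
S = 83 / (11/7)
S = 581/11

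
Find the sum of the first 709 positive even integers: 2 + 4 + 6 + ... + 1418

Sum of first n even numbers = n(n+1)
= 709×710
= 503390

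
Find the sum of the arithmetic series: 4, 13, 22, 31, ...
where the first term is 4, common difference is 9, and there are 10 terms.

Sₙ = n/2 × (first + last)
Last term = a + (n-1)d = 4 + (10-1)×9 = 85
S_10 = 10/2 × (4 + 85)
S_10 = 10/2 × 89 = 445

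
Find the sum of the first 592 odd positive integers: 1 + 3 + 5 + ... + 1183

Sum of first n odd numbers = n²
= 592²
= 350464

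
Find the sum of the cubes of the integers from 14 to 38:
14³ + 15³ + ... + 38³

Use ∑_{k=1}^{n} k³ = [n(n+1)/2]², then subtract the first 13 terms.
∑_{k=1}^{38} k³ = [38×39/2]² = 741² = 549081
∑_{k=1}^{13} k³ = [13×14/2]² = 91² = 8281
∑_{k=14}^{38} k³ = 549081 - 8281 = 540800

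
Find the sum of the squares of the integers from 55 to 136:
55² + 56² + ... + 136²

Use ∑_{k=1}^{n} k² = n(n+1)(2n+1)/6, then subtract the first 54 terms.
∑_{k=1}^{136} k² = 136×137×273/6 = 847756
∑_{k=1}^{54} k² = 54×55×109/6 = 53955
∑_{k=55}^{136} k² = 847756 - 53955 = 793801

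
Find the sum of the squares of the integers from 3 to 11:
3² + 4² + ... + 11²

Use ∑_{k=1}^{n} k² = n(n+1)(2n+1)/6, then subtract the first 2 terms.
∑_{k=1}^{11} k² = 11×12×23/6 = 506
∑_{k=1}^{2} k² = 2×3×5/6 = 5
∑_{k=3}^{11} k² = 506 - 5 = 501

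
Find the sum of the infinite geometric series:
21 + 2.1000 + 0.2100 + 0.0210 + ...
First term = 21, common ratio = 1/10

For |r| < 1, S = a / (1 - r)
S = 21 / (1 - (1/10))
S = 21 / (9/10)
S = 70/3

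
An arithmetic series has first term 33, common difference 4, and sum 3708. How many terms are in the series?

Using S = n/2 × [2a + (n-1)d]
3708 = n/2 × [2(33) + (n-1)(4)]
3708 = n/2 × [66 + 4n - 4]
7416 = n × [62 + 4n]
4n² + (62)n - 7416 = 0
Discriminant: Δ = (62)² - 4(4)(-7416) = 3844 + 118656 = 122500
√Δ = 350
n = [-(62) + √Δ] / (2·4) = (-62 + 350) / 8 = 288 / 8 = 36
(The negative root is discarded since n must be a positive integer.)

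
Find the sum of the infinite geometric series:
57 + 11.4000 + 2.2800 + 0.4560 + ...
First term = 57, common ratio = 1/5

For |r| < 1, S = a / (1 - r)
S = 57 / (1 - (1/5))
S = 57 / (4/5)
S = 285/4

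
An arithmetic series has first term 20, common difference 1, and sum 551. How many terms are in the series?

Using S = n/2 × [2a + (n-1)d]
551 = n/2 × [2(20) + (n-1)(1)]
551 = n/2 × [40 + 1n - 1]
1102 = n × [39 + 1n]
1n² + (39)n - 1102 = 0
Discriminant: Δ = (39)² - 4(1)(-1102) = 1521 + 4408 = 5929
√Δ = 77
n = [-(39) + √Δ] / (2·1) = (-39 + 77) / 2 = 38 / 2 = 19
(The negative root is discarded since n must be a positive integer.)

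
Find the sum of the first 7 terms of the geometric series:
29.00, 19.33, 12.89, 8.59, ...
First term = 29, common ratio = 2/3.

Sₙ = a(1 - rⁿ) / (1 - r)
S_7 = 29(1 - (2/3)^7) / (1 - (2/3))
S_7 = 29(1 - (128/2187)) / (1/3)
S_7 = 59711/729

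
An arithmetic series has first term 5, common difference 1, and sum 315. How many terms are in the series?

Using S = n/2 × [2a + (n-1)d]
315 = n/2 × [2(5) + (n-1)(1)]
315 = n/2 × [10 + 1n - 1]
630 = n × [9 + 1n]
1n² + (9)n - 630 = 0
Discriminant: Δ = (9)² - 4(1)(-630) = 81 + 2520 = 2601
√Δ = 51
n = [-(9) + √Δ] / (2·1) = (-9 + 51) / 2 = 42 / 2 = 21
(The negative root is discarded since n must be a positive integer.)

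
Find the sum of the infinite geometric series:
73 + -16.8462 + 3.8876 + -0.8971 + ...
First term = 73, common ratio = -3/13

For |r| < 1, S = a / (1 - r)
S = 73 / (1 - (-3/13))
S = 73 / (16/13)
S = 949/16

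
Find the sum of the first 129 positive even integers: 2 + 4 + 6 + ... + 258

Sum of first n even numbers = n(n+1)
= 129×130
= 16770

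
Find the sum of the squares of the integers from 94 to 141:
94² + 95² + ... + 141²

Use ∑_{k=1}^{n} k² = n(n+1)(2n+1)/6, then subtract the first 93 terms.
∑_{k=1}^{141} k² = 141×142×283/6 = 944371
∑_{k=1}^{93} k² = 93×94×187/6 = 272459
∑_{k=94}^{141} k² = 944371 - 272459 = 671912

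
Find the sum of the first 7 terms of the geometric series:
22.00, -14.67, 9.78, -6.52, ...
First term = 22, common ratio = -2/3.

Sₙ = a(1 - rⁿ) / (1 - r)
S_7 = 22(1 - (-2/3)^7) / (1 - (-2/3))
S_7 = 22(1 - (-128/2187)) / (5/3)
S_7 = 10186/729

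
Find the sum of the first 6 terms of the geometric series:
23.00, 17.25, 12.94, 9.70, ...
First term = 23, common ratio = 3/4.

Sₙ = a(1 - rⁿ) / (1 - r)
S_6 = 23(1 - (3/4)^6) / (1 - (3/4))
S_6 = 23(1 - (729/4096)) / (1/4)
S_6 = 77441/1024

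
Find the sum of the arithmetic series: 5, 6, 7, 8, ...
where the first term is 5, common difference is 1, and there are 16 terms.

Sₙ = n/2 × (first + last)
Last term = a + (n-1)d = 5 + (16-1)×1 = 20
S_16 = 16/2 × (5 + 20)
S_16 = 16/2 × 25 = 200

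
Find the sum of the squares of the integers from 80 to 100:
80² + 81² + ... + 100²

Use ∑_{k=1}^{n} k² = n(n+1)(2n+1)/6, then subtract the first 79 terms.
∑_{k=1}^{100} k² = 100×101×201/6 = 338350
∑_{k=1}^{79} k² = 79×80×159/6 = 167480
∑_{k=80}^{100} k² = 338350 - 167480 = 170870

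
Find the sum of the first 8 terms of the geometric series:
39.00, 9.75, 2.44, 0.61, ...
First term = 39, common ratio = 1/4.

Sₙ = a(1 - rⁿ) / (1 - r)
S_8 = 39(1 - (1/4)^8) / (1 - (1/4))
S_8 = 39(1 - (1/65536)) / (3/4)
S_8 = 851955/16384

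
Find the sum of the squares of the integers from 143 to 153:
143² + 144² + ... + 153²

Use ∑_{k=1}^{n} k² = n(n+1)(2n+1)/6, then subtract the first 142 terms.
∑_{k=1}^{153} k² = 153×154×307/6 = 1205589
∑_{k=1}^{142} k² = 142×143×285/6 = 964535
∑_{k=143}^{153} k² = 1205589 - 964535 = 241054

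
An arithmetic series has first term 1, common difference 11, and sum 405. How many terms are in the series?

Using S = n/2 × [2a + (n-1)d]
405 = n/2 × [2(1) + (n-1)(11)]
405 = n/2 × [2 + 11n - 11]
810 = n × [-9 + 11n]
11n² + (-9)n - 810 = 0
Discriminant: Δ = (-9)² - 4(11)(-810) = 81 + 35640 = 35721
√Δ = 189
n = [-(-9) + √Δ] / (2·11) = (9 + 189) / 22 = 198 / 22 = 9
(The negative root is discarded since n must be a positive integer.)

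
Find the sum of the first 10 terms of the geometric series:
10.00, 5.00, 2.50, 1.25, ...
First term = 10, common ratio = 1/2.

Sₙ = a(1 - rⁿ) / (1 - r)
S_10 = 10(1 - (1/2)^10) / (1 - (1/2))
S_10 = 10(1 - (1/1024)) / (1/2)
S_10 = 5115/256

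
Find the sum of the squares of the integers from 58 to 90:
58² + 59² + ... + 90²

Use ∑_{k=1}^{n} k² = n(n+1)(2n+1)/6, then subtract the first 57 terms.
∑_{k=1}^{90} k² = 90×91×181/6 = 247065
∑_{k=1}^{57} k² = 57×58×115/6 = 63365
∑_{k=58}^{90} k² = 247065 - 63365 = 183700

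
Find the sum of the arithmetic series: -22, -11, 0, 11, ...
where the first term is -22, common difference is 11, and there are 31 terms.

Sₙ = n/2 × (first + last)
Last term = a + (n-1)d = -22 + (31-1)×11 = 308
S_31 = 31/2 × (-22 + 308)
S_31 = 31/2 × 286 = 4433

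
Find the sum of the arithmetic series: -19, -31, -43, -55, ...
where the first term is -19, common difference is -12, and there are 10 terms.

Sₙ = n/2 × (first + last)
Last term = a + (n-1)d = -19 + (10-1)×(-12) = -127
S_10 = 10/2 × (-19 + (-127))
S_10 = 10/2 × (-146) = -730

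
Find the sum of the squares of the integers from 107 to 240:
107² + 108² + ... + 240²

Use ∑_{k=1}^{n} k² = n(n+1)(2n+1)/6, then subtract the first 106 terms.
∑_{k=1}^{240} k² = 240×241×481/6 = 4636840
∑_{k=1}^{106} k² = 106×107×213/6 = 402641
∑_{k=107}^{240} k² = 4636840 - 402641 = 4234199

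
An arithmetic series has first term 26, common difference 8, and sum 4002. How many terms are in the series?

Using S = n/2 × [2a + (n-1)d]
4002 = n/2 × [2(26) + (n-1)(8)]
4002 = n/2 × [52 + 8n - 8]
8004 = n × [44 + 8n]
8n² + (44)n - 8004 = 0
Discriminant: Δ = (44)² - 4(8)(-8004) = 1936 + 256128 = 258064
√Δ = 508
n = [-(44) + √Δ] / (2·8) = (-44 + 508) / 16 = 464 / 16 = 29
(The negative root is discarded since n must be a positive integer.)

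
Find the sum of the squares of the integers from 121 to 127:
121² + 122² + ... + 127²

Use ∑_{k=1}^{n} k² = n(n+1)(2n+1)/6, then subtract the first 120 terms.
∑_{k=1}^{127} k² = 127×128×255/6 = 690880
∑_{k=1}^{120} k² = 120×121×241/6 = 583220
∑_{k=121}^{127} k² = 690880 - 583220 = 107660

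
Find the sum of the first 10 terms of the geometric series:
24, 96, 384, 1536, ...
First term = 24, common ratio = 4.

Sₙ = a(1 - rⁿ) / (1 - r)
S_10 = 24(1 - 4^10) / (1 - 4)
S_10 = 24(1 - 1048576) / (-3)
S_10 = 8388600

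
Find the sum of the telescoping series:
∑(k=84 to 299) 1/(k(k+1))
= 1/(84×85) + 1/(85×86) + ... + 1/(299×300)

Partial fractions: 1/(k(k+1)) = 1/k - 1/(k+1)
The series telescopes:
= (1/84 - 1/85) + (1/85 - 1/86) + ... + (1/299 - 1/300)
= 1/84 - 1/300
= 3/350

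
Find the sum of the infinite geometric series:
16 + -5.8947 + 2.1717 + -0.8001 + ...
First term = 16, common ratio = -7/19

For |r| < 1, S = a / (1 - r)
S = 16 / (1 - (-7/19))
S = 16 / (26/19)
S = 152/13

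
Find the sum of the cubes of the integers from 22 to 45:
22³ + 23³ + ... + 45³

Use ∑_{k=1}^{n} k³ = [n(n+1)/2]², then subtract the first 21 terms.
∑_{k=1}^{45} k³ = [45×46/2]² = 1035² = 1071225
∑_{k=1}^{21} k³ = [21×22/2]² = 231² = 53361
∑_{k=22}^{45} k³ = 1071225 - 53361 = 1017864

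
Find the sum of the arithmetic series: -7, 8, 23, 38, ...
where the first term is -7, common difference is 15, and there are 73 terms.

Sₙ = n/2 × (first + last)
Last term = a + (n-1)d = -7 + (73-1)×15 = 1073
S_73 = 73/2 × (-7 + 1073)
S_73 = 73/2 × 1066 = 38909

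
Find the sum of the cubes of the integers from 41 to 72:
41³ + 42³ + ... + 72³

Use ∑_{k=1}^{n} k³ = [n(n+1)/2]², then subtract the first 40 terms.
∑_{k=1}^{72} k³ = [72×73/2]² = 2628² = 6906384
∑_{k=1}^{40} k³ = [40×41/2]² = 820² = 672400
∑_{k=41}^{72} k³ = 6906384 - 672400 = 6233984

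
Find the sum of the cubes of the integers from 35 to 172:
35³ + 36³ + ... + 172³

Use ∑_{k=1}^{n} k³ = [n(n+1)/2]², then subtract the first 34 terms.
∑_{k=1}^{172} k³ = [172×173/2]² = 14878² = 221354884
∑_{k=1}^{34} k³ = [34×35/2]² = 595² = 354025
∑_{k=35}^{172} k³ = 221354884 - 354025 = 221000859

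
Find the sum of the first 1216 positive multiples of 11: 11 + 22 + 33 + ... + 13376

Factor out 11: = 11(1 + 2 + ... + 1216) = 11 × n(n+1)/2
= 11 × 1216×1217/2
= 11 × 739936
= 8139296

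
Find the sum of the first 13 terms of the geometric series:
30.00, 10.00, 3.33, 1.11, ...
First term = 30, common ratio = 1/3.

Sₙ = a(1 - rⁿ) / (1 - r)
S_13 = 30(1 - (1/3)^13) / (1 - (1/3))
S_13 = 30(1 - (1/1594323)) / (2/3)
S_13 = 7971610/177147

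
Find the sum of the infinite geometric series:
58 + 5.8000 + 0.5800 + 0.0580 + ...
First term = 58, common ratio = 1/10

For |r| < 1, S = a / (1 - r)
S = 58 / (1 - (1/10))
S = 58 / (9/10)
S = 580/9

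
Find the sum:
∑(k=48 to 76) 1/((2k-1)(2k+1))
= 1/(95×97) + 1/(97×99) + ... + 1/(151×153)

Partial fractions: 1/((2k-1)(2k+1)) = (1/2)[1/(2k-1) - 1/(2k+1)]
The series telescopes:
= (1/2)[1/95 - 1/153]
= 29/14535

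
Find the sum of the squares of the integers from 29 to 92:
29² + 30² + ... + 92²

Use ∑_{k=1}^{n} k² = n(n+1)(2n+1)/6, then subtract the first 28 terms.
∑_{k=1}^{92} k² = 92×93×185/6 = 263810
∑_{k=1}^{28} k² = 28×29×57/6 = 7714
∑_{k=29}^{92} k² = 263810 - 7714 = 256096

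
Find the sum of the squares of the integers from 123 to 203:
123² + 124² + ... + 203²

Use ∑_{k=1}^{n} k² = n(n+1)(2n+1)/6, then subtract the first 122 terms.
∑_{k=1}^{203} k² = 203×204×407/6 = 2809114
∑_{k=1}^{122} k² = 122×123×245/6 = 612745
∑_{k=123}^{203} k² = 2809114 - 612745 = 2196369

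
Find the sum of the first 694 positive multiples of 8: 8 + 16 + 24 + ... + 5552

Factor out 8: = 8(1 + 2 + ... + 694) = 8 × n(n+1)/2
= 8 × 694×695/2
= 8 × 241165
= 1929320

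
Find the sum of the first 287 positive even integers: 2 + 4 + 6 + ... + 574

Sum of first n even numbers = n(n+1)
= 287×288
= 82656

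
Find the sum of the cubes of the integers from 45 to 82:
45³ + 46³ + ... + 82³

Use ∑_{k=1}^{n} k³ = [n(n+1)/2]², then subtract the first 44 terms.
∑_{k=1}^{82} k³ = [82×83/2]² = 3403² = 11580409
∑_{k=1}^{44} k³ = [44×45/2]² = 990² = 980100
∑_{k=45}^{82} k³ = 11580409 - 980100 = 10600309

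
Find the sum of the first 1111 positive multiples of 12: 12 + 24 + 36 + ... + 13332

Factor out 12: = 12(1 + 2 + ... + 1111) = 12 × n(n+1)/2
= 12 × 1111×1112/2
= 12 × 617716
= 7412592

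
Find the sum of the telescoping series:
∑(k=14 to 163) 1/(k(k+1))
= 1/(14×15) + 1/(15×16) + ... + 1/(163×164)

Partial fractions: 1/(k(k+1)) = 1/k - 1/(k+1)
The series telescopes:
= (1/14 - 1/15) + (1/15 - 1/16) + ... + (1/163 - 1/164)
= 1/14 - 1/164
= 75/1148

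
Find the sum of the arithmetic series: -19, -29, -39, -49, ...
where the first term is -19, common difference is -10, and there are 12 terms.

Sₙ = n/2 × (first + last)
Last term = a + (n-1)d = -19 + (12-1)×(-10) = -129
S_12 = 12/2 × (-19 + (-129))
S_12 = 12/2 × (-148) = -888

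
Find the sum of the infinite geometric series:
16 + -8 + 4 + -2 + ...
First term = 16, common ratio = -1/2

For |r| < 1, S = a / (1 - r)
S = 16 / (1 - (-1/2))
S = 16 / (3/2)
S = 32/3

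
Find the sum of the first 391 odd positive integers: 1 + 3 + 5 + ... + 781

Sum of first n odd numbers = n²
= 391²
= 152881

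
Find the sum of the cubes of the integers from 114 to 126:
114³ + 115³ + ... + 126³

Use ∑_{k=1}^{n} k³ = [n(n+1)/2]², then subtract the first 113 terms.
∑_{k=1}^{126} k³ = [126×127/2]² = 8001² = 64016001
∑_{k=1}^{113} k³ = [113×114/2]² = 6441² = 41486481
∑_{k=114}^{126} k³ = 64016001 - 41486481 = 22529520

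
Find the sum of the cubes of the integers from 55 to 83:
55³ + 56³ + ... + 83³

Use ∑_{k=1}^{n} k³ = [n(n+1)/2]², then subtract the first 54 terms.
∑_{k=1}^{83} k³ = [83×84/2]² = 3486² = 12152196
∑_{k=1}^{54} k³ = [54×55/2]² = 1485² = 2205225
∑_{k=55}^{83} k³ = 12152196 - 2205225 = 9946971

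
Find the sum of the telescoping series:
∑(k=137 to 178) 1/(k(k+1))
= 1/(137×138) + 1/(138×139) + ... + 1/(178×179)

Partial fractions: 1/(k(k+1)) = 1/k - 1/(k+1)
The series telescopes:
= (1/137 - 1/138) + (1/138 - 1/139) + ... + (1/178 - 1/179)
= 1/137 - 1/179
= 42/24523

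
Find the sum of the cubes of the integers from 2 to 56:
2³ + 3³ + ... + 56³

Use ∑_{k=1}^{n} k³ = [n(n+1)/2]², then subtract the first 1 terms.
∑_{k=1}^{56} k³ = [56×57/2]² = 1596² = 2547216
∑_{k=1}^{1} k³ = [1×2/2]² = 1² = 1
∑_{k=2}^{56} k³ = 2547216 - 1 = 2547215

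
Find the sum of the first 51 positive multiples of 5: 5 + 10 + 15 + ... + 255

Factor out 5: = 5(1 + 2 + ... + 51) = 5 × n(n+1)/2
= 5 × 51×52/2
= 5 × 1326
= 6630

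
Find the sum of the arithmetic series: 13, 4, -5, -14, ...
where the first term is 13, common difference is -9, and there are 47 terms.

Sₙ = n/2 × (first + last)
Last term = a + (n-1)d = 13 + (47-1)×(-9) = -401
S_47 = 47/2 × (13 + (-401))
S_47 = 47/2 × (-388) = -9118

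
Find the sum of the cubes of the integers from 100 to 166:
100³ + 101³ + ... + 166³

Use ∑_{k=1}^{n} k³ = [n(n+1)/2]², then subtract the first 99 terms.
∑_{k=1}^{166} k³ = [166×167/2]² = 13861² = 192127321
∑_{k=1}^{99} k³ = [99×100/2]² = 4950² = 24502500
∑_{k=100}^{166} k³ = 192127321 - 24502500 = 167624821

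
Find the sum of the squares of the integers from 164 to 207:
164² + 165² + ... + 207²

Use ∑_{k=1}^{n} k² = n(n+1)(2n+1)/6, then subtract the first 163 terms.
∑_{k=1}^{207} k² = 207×208×415/6 = 2978040
∑_{k=1}^{163} k² = 163×164×327/6 = 1456894
∑_{k=164}^{207} k² = 2978040 - 1456894 = 1521146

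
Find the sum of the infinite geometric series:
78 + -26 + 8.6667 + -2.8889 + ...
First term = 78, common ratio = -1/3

For |r| < 1, S = a / (1 - r)
S = 78 / (1 - (-1/3))
S = 78 / (4/3)
S = 117/2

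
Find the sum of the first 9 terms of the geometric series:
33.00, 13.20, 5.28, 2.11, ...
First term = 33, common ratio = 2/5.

Sₙ = a(1 - rⁿ) / (1 - r)
S_9 = 33(1 - (2/5)^9) / (1 - (2/5))
S_9 = 33(1 - (512/1953125)) / (3/5)
S_9 = 21478743/390625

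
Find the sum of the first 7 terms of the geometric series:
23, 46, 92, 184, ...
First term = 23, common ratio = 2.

Sₙ = a(1 - rⁿ) / (1 - r)
S_7 = 23(1 - 2^7) / (1 - 2)
S_7 = 23(1 - 128) / (-1)
S_7 = 2921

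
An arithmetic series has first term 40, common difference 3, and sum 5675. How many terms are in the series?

Using S = n/2 × [2a + (n-1)d]
5675 = n/2 × [2(40) + (n-1)(3)]
5675 = n/2 × [80 + 3n - 3]
11350 = n × [77 + 3n]
3n² + (77)n - 11350 = 0
Discriminant: Δ = (77)² - 4(3)(-11350) = 5929 + 136200 = 142129
√Δ = 377
n = [-(77) + √Δ] / (2·3) = (-77 + 377) / 6 = 300 / 6 = 50
(The negative root is discarded since n must be a positive integer.)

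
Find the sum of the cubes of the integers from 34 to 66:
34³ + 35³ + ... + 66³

Use ∑_{k=1}^{n} k³ = [n(n+1)/2]², then subtract the first 33 terms.
∑_{k=1}^{66} k³ = [66×67/2]² = 2211² = 4888521
∑_{k=1}^{33} k³ = [33×34/2]² = 561² = 314721
∑_{k=34}^{66} k³ = 4888521 - 314721 = 4573800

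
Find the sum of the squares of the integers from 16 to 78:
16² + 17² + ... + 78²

Use ∑_{k=1}^{n} k² = n(n+1)(2n+1)/6, then subtract the first 15 terms.
∑_{k=1}^{78} k² = 78×79×157/6 = 161239
∑_{k=1}^{15} k² = 15×16×31/6 = 1240
∑_{k=16}^{78} k² = 161239 - 1240 = 159999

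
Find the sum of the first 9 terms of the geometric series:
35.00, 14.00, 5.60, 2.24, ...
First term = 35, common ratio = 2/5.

Sₙ = a(1 - rⁿ) / (1 - r)
S_9 = 35(1 - (2/5)^9) / (1 - (2/5))
S_9 = 35(1 - (512/1953125)) / (3/5)
S_9 = 4556097/78125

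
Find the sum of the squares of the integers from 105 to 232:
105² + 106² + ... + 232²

Use ∑_{k=1}^{n} k² = n(n+1)(2n+1)/6, then subtract the first 104 terms.
∑_{k=1}^{232} k² = 232×233×465/6 = 4189340
∑_{k=1}^{104} k² = 104×105×209/6 = 380380
∑_{k=105}^{232} k² = 4189340 - 380380 = 3808960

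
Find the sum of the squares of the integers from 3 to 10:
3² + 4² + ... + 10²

Use ∑_{k=1}^{n} k² = n(n+1)(2n+1)/6, then subtract the first 2 terms.
∑_{k=1}^{10} k² = 10×11×21/6 = 385
∑_{k=1}^{2} k² = 2×3×5/6 = 5
∑_{k=3}^{10} k² = 385 - 5 = 380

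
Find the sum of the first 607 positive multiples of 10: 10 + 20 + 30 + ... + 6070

Factor out 10: = 10(1 + 2 + ... + 607) = 10 × n(n+1)/2
= 10 × 607×608/2
= 10 × 184528
= 1845280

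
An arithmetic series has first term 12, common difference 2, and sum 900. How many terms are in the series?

Using S = n/2 × [2a + (n-1)d]
900 = n/2 × [2(12) + (n-1)(2)]
900 = n/2 × [24 + 2n - 2]
1800 = n × [22 + 2n]
2n² + (22)n - 1800 = 0
Discriminant: Δ = (22)² - 4(2)(-1800) = 484 + 14400 = 14884
√Δ = 122
n = [-(22) + √Δ] / (2·2) = (-22 + 122) / 4 = 100 / 4 = 25
(The negative root is discarded since n must be a positive integer.)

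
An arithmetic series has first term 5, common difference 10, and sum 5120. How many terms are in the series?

Using S = n/2 × [2a + (n-1)d]
5120 = n/2 × [2(5) + (n-1)(10)]
5120 = n/2 × [10 + 10n - 10]
10240 = n × [0 + 10n]
10n² + (0)n - 10240 = 0
Discriminant: Δ = (0)² - 4(10)(-10240) = 0 + 409600 = 409600
√Δ = 640
n = [-(0) + √Δ] / (2·10) = (0 + 640) / 20 = 640 / 20 = 32
(The negative root is discarded since n must be a positive integer.)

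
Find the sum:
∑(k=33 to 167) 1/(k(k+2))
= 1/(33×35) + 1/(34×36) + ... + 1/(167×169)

Partial fractions: 1/(k(k+2)) = (1/2)[1/k - 1/(k+2)]
Telescoping leaves the first two and last two terms:
= (1/2)[1/33 + 1/34 - 1/168 - 1/169]
= 84675/3539536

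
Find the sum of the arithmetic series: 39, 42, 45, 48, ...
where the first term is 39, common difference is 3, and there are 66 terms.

Sₙ = n/2 × (first + last)
Last term = a + (n-1)d = 39 + (66-1)×3 = 234
S_66 = 66/2 × (39 + 234)
S_66 = 66/2 × 273 = 9009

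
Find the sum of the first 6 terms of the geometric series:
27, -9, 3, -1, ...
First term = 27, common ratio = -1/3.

Sₙ = a(1 - rⁿ) / (1 - r)
S_6 = 27(1 - (-1/3)^6) / (1 - (-1/3))
S_6 = 27(1 - (1/729)) / (4/3)
S_6 = 182/9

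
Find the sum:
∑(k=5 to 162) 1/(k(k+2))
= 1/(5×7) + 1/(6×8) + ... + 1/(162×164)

Partial fractions: 1/(k(k+2)) = (1/2)[1/k - 1/(k+2)]
Telescoping leaves the first two and last two terms:
= (1/2)[1/5 + 1/6 - 1/163 - 1/164]
= 142121/801960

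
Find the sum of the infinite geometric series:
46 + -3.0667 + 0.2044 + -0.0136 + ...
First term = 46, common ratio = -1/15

For |r| < 1, S = a / (1 - r)
S = 46 / (1 - (-1/15))
S = 46 / (16/15)
S = 345/8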